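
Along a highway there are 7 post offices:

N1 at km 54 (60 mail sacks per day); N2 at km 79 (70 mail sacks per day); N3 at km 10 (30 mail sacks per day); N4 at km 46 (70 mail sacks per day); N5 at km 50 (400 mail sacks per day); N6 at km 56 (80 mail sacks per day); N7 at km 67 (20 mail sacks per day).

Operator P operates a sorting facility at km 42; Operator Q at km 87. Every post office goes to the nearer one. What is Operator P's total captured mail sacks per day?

The indifferent point is the midpoint (42+87)/2 = 64.5; post offices left of it (closer to Operator P at 42) go to Operator P, those right go to Operator Q.
  N3 at 10 (w=30) → Operator P
  N4 at 46 (w=70) → Operator P
  N5 at 50 (w=400) → Operator P
  N1 at 54 (w=60) → Operator P
  N6 at 56 (w=80) → Operator P
  N7 at 67 (w=20) → Operator Q
  N2 at 79 (w=70) → Operator Q
Operator P captures 640; Operator Q captures 90.

640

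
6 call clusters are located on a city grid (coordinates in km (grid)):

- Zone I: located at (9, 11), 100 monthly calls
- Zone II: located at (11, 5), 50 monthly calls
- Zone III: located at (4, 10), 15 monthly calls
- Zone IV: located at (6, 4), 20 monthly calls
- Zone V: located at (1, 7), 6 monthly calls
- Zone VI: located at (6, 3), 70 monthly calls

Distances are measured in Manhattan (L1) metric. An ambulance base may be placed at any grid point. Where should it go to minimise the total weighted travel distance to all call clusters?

(9, 5)

Manhattan distance separates: Σwᵢ(|x−xᵢ|+|y−yᵢ|) = Σwᵢ|x−xᵢ| + Σwᵢ|y−yᵢ|, so x and y are optimised independently as 1-D weighted medians.
Total weight W = 261; half = 130.5.
x-coordinate, sorted with cumulative weight:
  x=1 (Zone V, w=6) cum 6
  x=4 (Zone III, w=15) cum 21
  x=6 (Zone IV, w=20) cum 41
  x=6 (Zone VI, w=70) cum 111
  x=9 (Zone I, w=100) cum 211  ← median
  x=11 (Zone II, w=50) cum 261
⇒ x* = 9
y-coordinate, sorted with cumulative weight:
  y=3 (Zone VI, w=70) cum 70
  y=4 (Zone IV, w=20) cum 90
  y=5 (Zone II, w=50) cum 140  ← median
  y=7 (Zone V, w=6) cum 146
  y=10 (Zone III, w=15) cum 161
  y=11 (Zone I, w=100) cum 261
⇒ y* = 5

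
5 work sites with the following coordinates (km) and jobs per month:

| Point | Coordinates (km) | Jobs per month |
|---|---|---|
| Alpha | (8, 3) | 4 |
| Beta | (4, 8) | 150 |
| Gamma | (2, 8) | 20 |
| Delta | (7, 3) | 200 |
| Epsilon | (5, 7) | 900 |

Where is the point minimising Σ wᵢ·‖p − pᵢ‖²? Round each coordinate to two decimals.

The minimiser of Σwᵢ‖p−pᵢ‖² is the weighted centroid p* = (Σwᵢpᵢ)/(Σwᵢ).
Σwᵢ = 1274.
Σwᵢxᵢ = 4·8 + 150·4 + 20·2 + 200·7 + 900·5 = 6572.
Σwᵢyᵢ = 4·3 + 150·8 + 20·8 + 200·3 + 900·7 = 8272.
x* = 6572/1274 = 5.16, y* = 8272/1274 = 6.49.

(5.16, 6.49)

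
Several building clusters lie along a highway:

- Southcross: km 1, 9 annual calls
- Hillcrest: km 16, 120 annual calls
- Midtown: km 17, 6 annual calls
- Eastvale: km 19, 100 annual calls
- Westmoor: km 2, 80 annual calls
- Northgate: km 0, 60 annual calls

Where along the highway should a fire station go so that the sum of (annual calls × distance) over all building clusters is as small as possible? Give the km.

x = 16

For a sum of weighted absolute distances on a line, the optimum is the weighted median (not the mean). Total weight W = 375; half-weight = 187.5.
Sort by position and accumulate weight:
  km 0 (Northgate, w=60) → cum 60
  km 1 (Southcross, w=9) → cum 69
  km 2 (Westmoor, w=80) → cum 149
  km 16 (Hillcrest, w=120) → cum 269  ≥ 187.5 → median here
  km 17 (Midtown, w=6) → cum 275
  km 19 (Eastvale, w=100) → cum 375
Optimal location: km 16.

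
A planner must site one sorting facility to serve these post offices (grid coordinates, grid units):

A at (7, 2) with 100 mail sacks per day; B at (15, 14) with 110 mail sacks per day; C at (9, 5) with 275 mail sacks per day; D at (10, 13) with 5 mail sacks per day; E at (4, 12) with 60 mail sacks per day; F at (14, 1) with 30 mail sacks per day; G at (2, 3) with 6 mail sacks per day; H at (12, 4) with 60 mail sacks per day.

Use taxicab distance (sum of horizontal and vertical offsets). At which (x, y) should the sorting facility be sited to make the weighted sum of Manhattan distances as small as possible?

Manhattan distance separates: Σwᵢ(|x−xᵢ|+|y−yᵢ|) = Σwᵢ|x−xᵢ| + Σwᵢ|y−yᵢ|, so x and y are optimised independently as 1-D weighted medians.
Total weight W = 646; half = 323.
x-coordinate, sorted with cumulative weight:
  x=2 (G, w=6) cum 6
  x=4 (E, w=60) cum 66
  x=7 (A, w=100) cum 166
  x=9 (C, w=275) cum 441  ← median
  x=10 (D, w=5) cum 446
  x=12 (H, w=60) cum 506
  x=14 (F, w=30) cum 536
  x=15 (B, w=110) cum 646
⇒ x* = 9
y-coordinate, sorted with cumulative weight:
  y=1 (F, w=30) cum 30
  y=2 (A, w=100) cum 130
  y=3 (G, w=6) cum 136
  y=4 (H, w=60) cum 196
  y=5 (C, w=275) cum 471  ← median
  y=12 (E, w=60) cum 531
  y=13 (D, w=5) cum 536
  y=14 (B, w=110) cum 646
⇒ y* = 5

(9, 5)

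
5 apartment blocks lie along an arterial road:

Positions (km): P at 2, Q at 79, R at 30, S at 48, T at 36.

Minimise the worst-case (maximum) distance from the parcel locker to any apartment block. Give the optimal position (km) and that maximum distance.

The 1-center on a line is the midpoint of the two extreme points: leftmost at 2, rightmost at 79.
Optimal location = (2 + 79)/2 = 40.5; maximum distance = (79 − 2)/2 = 38.5.

location 40.5, max distance 38.5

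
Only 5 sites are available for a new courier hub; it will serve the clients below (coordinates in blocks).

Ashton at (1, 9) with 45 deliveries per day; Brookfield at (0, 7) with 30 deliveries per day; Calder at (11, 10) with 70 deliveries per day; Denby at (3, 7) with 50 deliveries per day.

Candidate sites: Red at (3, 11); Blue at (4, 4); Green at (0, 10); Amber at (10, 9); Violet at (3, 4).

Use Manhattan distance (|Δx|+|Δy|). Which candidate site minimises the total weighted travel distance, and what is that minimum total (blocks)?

Total weighted distance at each candidate:
  Red (3, 11): total = 1220
  Blue (4, 4): total = 1680
  Green (0, 10): total = 1250
  Amber (10, 9): total = 1355
  Violet (3, 4): total = 1625
Minimum is at Red with total 1220 blocks.

Red, total 1220 blocks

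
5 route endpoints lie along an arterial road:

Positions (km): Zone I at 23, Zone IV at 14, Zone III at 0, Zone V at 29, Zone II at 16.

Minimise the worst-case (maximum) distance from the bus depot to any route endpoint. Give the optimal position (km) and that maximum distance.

The 1-center on a line is the midpoint of the two extreme points: leftmost at 0, rightmost at 29.
Optimal location = (0 + 29)/2 = 14.5; maximum distance = (29 − 0)/2 = 14.5.

location 14.5, max distance 14.5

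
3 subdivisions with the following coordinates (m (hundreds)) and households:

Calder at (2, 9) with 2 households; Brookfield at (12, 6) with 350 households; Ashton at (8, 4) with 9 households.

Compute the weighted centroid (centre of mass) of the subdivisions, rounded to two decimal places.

The minimiser of Σwᵢ‖p−pᵢ‖² is the weighted centroid p* = (Σwᵢpᵢ)/(Σwᵢ).
Σwᵢ = 361.
Σwᵢxᵢ = 2·2 + 350·12 + 9·8 = 4276.
Σwᵢyᵢ = 2·9 + 350·6 + 9·4 = 2154.
x* = 4276/361 = 11.84, y* = 2154/361 = 5.97.

(11.84, 5.97)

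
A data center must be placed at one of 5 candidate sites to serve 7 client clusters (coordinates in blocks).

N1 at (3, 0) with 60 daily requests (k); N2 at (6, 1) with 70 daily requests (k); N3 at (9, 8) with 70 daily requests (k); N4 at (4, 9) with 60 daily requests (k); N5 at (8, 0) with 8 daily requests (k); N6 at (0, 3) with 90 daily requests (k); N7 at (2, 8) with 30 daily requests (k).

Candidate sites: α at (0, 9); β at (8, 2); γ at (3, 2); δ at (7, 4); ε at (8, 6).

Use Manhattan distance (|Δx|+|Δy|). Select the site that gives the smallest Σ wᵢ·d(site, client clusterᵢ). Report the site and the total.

Total weighted distance at each candidate:
  α (0, 9): total = 3406
  β (8, 2): total = 2966
  γ (3, 2): total = 2346
  δ (7, 4): total = 2690
  ε (8, 6): total = 3058
Minimum is at γ with total 2346 blocks.

γ, total 2346 blocks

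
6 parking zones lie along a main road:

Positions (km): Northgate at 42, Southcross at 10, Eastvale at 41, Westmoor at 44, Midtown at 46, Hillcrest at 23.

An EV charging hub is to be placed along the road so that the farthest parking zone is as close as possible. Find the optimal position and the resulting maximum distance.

location 28, max distance 18

The 1-center on a line is the midpoint of the two extreme points: leftmost at 10, rightmost at 46.
Optimal location = (10 + 46)/2 = 28; maximum distance = (46 − 10)/2 = 18.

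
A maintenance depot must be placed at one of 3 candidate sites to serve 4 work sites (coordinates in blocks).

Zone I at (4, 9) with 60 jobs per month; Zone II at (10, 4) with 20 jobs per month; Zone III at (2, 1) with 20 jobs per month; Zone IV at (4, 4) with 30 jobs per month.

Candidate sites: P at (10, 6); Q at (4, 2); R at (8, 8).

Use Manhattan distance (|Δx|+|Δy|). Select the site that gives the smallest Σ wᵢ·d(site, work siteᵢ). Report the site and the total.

Total weighted distance at each candidate:
  P (10, 6): total = 1080
  Q (4, 2): total = 700
  R (8, 8): total = 920
Minimum is at Q with total 700 blocks.

Q, total 700 blocks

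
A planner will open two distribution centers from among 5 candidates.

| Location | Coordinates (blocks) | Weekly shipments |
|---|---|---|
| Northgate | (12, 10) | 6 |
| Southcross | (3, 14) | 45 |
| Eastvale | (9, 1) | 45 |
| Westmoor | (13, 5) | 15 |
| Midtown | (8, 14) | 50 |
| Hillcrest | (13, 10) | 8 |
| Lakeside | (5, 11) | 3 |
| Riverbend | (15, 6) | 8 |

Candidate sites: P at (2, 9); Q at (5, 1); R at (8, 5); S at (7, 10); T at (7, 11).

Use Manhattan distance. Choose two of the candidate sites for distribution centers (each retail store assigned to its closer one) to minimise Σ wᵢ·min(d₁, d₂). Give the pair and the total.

{R, T}, total 977

Evaluate every pair (each demand assigned to the nearer of the two):
  {R, T}: total = 977
  {R, S}: total = 1061
  {Q, T}: total = 1077
  {Q, S}: total = 1138
  {P, R}: total = 1233
  {S, T}: total = 1355
  {P, S}: total = 1363
  {P, T}: total = 1392
  {P, Q}: total = 1477
  {Q, R}: total = 1560
Best pair: {R, T} with total 977.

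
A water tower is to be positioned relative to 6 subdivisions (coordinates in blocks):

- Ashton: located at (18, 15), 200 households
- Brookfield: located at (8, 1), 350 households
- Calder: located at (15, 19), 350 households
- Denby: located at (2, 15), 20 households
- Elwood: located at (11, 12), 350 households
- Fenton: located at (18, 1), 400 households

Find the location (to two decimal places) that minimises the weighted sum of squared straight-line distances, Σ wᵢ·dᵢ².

The minimiser of Σwᵢ‖p−pᵢ‖² is the weighted centroid p* = (Σwᵢpᵢ)/(Σwᵢ).
Σwᵢ = 1670.
Σwᵢxᵢ = 200·18 + 350·8 + 350·15 + 20·2 + 350·11 + 400·18 = 22740.
Σwᵢyᵢ = 200·15 + 350·1 + 350·19 + 20·15 + 350·12 + 400·1 = 14900.
x* = 22740/1670 = 13.62, y* = 14900/1670 = 8.92.

(13.62, 8.92)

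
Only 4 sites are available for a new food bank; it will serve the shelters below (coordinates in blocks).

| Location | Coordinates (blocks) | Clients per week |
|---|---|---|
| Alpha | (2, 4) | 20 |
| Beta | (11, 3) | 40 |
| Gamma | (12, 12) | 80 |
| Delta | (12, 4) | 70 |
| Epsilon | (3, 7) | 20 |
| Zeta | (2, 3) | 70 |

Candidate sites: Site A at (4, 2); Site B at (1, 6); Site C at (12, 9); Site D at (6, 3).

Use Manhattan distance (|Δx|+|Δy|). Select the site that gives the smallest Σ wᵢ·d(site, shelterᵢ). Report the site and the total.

Site D, total 2410 blocks

Total weighted distance at each candidate:
  Site A (4, 2): total = 2870
  Site B (1, 6): total = 3190
  Site C (12, 9): total = 2510
  Site D (6, 3): total = 2410
Minimum is at Site D with total 2410 blocks.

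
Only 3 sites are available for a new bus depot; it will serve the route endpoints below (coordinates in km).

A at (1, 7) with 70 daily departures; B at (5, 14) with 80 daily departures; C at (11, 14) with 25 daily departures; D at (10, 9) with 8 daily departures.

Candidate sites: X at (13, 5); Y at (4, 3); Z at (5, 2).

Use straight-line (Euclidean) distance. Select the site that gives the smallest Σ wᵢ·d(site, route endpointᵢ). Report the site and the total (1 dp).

Total weighted distance at each candidate:
  X (13, 5): total = 2085.4
  Y (4, 3): total = 1627.5
  Z (5, 2): total = 1812.4
Minimum is at Y with total 1627.5 km.

Y, total 1627.5 km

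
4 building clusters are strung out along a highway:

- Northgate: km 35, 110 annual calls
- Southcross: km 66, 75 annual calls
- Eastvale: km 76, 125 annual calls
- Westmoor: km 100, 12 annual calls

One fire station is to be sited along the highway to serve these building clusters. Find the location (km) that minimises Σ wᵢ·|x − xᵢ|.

For a sum of weighted absolute distances on a line, the optimum is the weighted median (not the mean). Total weight W = 322; half-weight = 161.
Sort by position and accumulate weight:
  km 35 (Northgate, w=110) → cum 110
  km 66 (Southcross, w=75) → cum 185  ≥ 161 → median here
  km 76 (Eastvale, w=125) → cum 310
  km 100 (Westmoor, w=12) → cum 322
Optimal location: km 66.

x = 66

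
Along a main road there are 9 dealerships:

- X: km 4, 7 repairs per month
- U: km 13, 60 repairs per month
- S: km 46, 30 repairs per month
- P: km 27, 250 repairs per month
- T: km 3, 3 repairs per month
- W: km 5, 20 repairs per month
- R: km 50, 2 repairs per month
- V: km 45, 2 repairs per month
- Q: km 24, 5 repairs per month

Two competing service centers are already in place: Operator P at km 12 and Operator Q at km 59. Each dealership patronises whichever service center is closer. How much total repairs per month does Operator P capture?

The indifferent point is the midpoint (12+59)/2 = 35.5; dealerships left of it (closer to Operator P at 12) go to Operator P, those right go to Operator Q.
  T at 3 (w=3) → Operator P
  X at 4 (w=7) → Operator P
  W at 5 (w=20) → Operator P
  U at 13 (w=60) → Operator P
  Q at 24 (w=5) → Operator P
  P at 27 (w=250) → Operator P
  V at 45 (w=2) → Operator Q
  S at 46 (w=30) → Operator Q
  R at 50 (w=2) → Operator Q
Operator P captures 345; Operator Q captures 34.

345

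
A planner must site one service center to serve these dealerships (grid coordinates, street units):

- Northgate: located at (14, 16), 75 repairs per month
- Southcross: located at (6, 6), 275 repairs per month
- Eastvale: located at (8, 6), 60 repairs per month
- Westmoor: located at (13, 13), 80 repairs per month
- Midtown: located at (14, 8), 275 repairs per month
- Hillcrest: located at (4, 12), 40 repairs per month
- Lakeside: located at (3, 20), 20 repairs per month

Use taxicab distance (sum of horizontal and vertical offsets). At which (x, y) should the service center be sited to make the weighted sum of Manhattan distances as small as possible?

(13, 8)

Manhattan distance separates: Σwᵢ(|x−xᵢ|+|y−yᵢ|) = Σwᵢ|x−xᵢ| + Σwᵢ|y−yᵢ|, so x and y are optimised independently as 1-D weighted medians.
Total weight W = 825; half = 412.5.
x-coordinate, sorted with cumulative weight:
  x=3 (Lakeside, w=20) cum 20
  x=4 (Hillcrest, w=40) cum 60
  x=6 (Southcross, w=275) cum 335
  x=8 (Eastvale, w=60) cum 395
  x=13 (Westmoor, w=80) cum 475  ← median
  x=14 (Northgate, w=75) cum 550
  x=14 (Midtown, w=275) cum 825
⇒ x* = 13
y-coordinate, sorted with cumulative weight:
  y=6 (Southcross, w=275) cum 275
  y=6 (Eastvale, w=60) cum 335
  y=8 (Midtown, w=275) cum 610  ← median
  y=12 (Hillcrest, w=40) cum 650
  y=13 (Westmoor, w=80) cum 730
  y=16 (Northgate, w=75) cum 805
  y=20 (Lakeside, w=20) cum 825
⇒ y* = 8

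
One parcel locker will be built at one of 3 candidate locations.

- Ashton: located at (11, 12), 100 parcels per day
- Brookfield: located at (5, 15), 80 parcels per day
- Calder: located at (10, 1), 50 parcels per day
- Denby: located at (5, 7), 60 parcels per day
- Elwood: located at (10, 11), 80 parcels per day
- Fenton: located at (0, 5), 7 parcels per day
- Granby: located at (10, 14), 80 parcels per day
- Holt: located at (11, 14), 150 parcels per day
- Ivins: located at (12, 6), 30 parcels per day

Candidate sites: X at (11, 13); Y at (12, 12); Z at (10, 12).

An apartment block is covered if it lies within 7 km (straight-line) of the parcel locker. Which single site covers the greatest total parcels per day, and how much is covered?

Z, covering 520

Coverage radius r = 7 km; a point is covered iff (Δx)²+(Δy)² ≤ 7² = 49.
  X (11, 13): covers {Ashton, Brookfield, Elwood, Granby, Holt} → 490
  Y (12, 12): covers {Ashton, Elwood, Granby, Holt, Ivins} → 440
  Z (10, 12): covers {Ashton, Brookfield, Elwood, Granby, Holt, Ivins} → 520
Maximum coverage at Z: 520 parcels per day.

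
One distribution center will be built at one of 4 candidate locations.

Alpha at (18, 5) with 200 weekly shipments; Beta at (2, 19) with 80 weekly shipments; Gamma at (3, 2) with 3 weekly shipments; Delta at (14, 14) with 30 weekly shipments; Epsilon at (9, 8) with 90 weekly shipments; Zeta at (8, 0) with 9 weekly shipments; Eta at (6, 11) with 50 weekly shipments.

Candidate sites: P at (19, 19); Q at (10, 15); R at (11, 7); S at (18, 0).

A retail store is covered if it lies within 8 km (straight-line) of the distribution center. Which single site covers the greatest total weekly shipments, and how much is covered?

R, covering 379

Coverage radius r = 8 km; a point is covered iff (Δx)²+(Δy)² ≤ 8² = 64.
  P (19, 19): covers {Delta} → 30
  Q (10, 15): covers {Delta, Epsilon, Eta} → 170
  R (11, 7): covers {Alpha, Delta, Epsilon, Zeta, Eta} → 379
  S (18, 0): covers {Alpha} → 200
Maximum coverage at R: 379 weekly shipments.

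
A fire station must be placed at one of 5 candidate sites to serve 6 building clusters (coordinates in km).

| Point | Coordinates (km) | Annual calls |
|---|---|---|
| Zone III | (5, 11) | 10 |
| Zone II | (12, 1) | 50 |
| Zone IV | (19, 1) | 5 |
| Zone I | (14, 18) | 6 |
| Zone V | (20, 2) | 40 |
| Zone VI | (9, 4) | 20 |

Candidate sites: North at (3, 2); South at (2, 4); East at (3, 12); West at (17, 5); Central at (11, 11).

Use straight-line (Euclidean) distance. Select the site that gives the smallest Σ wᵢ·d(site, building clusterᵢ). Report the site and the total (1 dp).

West, total 887.7 km

Total weighted distance at each candidate:
  North (3, 2): total = 1548.1
  South (2, 4): total = 1659.6
  East (3, 12): total = 1894.2
  West (17, 5): total = 887.7
  Central (11, 11): total = 1326.9
Minimum is at West with total 887.7 km.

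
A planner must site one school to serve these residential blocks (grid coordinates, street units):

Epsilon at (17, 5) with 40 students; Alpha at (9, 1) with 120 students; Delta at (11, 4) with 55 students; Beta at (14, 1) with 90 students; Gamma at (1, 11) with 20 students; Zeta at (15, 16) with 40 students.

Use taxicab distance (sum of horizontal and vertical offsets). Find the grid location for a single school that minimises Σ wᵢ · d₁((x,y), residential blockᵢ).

(11, 1)

Manhattan distance separates: Σwᵢ(|x−xᵢ|+|y−yᵢ|) = Σwᵢ|x−xᵢ| + Σwᵢ|y−yᵢ|, so x and y are optimised independently as 1-D weighted medians.
Total weight W = 365; half = 182.5.
x-coordinate, sorted with cumulative weight:
  x=1 (Gamma, w=20) cum 20
  x=9 (Alpha, w=120) cum 140
  x=11 (Delta, w=55) cum 195  ← median
  x=14 (Beta, w=90) cum 285
  x=15 (Zeta, w=40) cum 325
  x=17 (Epsilon, w=40) cum 365
⇒ x* = 11
y-coordinate, sorted with cumulative weight:
  y=1 (Alpha, w=120) cum 120
  y=1 (Beta, w=90) cum 210  ← median
  y=4 (Delta, w=55) cum 265
  y=5 (Epsilon, w=40) cum 305
  y=11 (Gamma, w=20) cum 325
  y=16 (Zeta, w=40) cum 365
⇒ y* = 1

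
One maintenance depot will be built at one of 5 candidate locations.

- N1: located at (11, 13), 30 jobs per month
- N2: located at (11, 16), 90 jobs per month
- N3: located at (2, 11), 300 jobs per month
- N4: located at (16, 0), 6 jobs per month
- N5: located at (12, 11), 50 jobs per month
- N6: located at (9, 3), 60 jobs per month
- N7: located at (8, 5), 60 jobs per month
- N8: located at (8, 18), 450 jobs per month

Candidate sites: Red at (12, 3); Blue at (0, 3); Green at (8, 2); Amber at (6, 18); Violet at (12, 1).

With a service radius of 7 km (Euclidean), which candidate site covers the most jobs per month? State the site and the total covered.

Amber, covering 540

Coverage radius r = 7 km; a point is covered iff (Δx)²+(Δy)² ≤ 7² = 49.
  Red (12, 3): covers {N4, N6, N7} → 126
  Blue (0, 3): covers {none} → 0
  Green (8, 2): covers {N6, N7} → 120
  Amber (6, 18): covers {N2, N8} → 540
  Violet (12, 1): covers {N4, N6, N7} → 126
Maximum coverage at Amber: 540 jobs per month.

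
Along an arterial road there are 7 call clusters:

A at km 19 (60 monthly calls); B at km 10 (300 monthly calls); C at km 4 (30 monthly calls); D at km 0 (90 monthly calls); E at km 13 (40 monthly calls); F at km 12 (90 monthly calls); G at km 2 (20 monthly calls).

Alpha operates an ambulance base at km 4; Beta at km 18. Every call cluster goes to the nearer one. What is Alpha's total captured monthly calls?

440

The indifferent point is the midpoint (4+18)/2 = 11; call clusters left of it (closer to Alpha at 4) go to Alpha, those right go to Beta.
  D at 0 (w=90) → Alpha
  G at 2 (w=20) → Alpha
  C at 4 (w=30) → Alpha
  B at 10 (w=300) → Alpha
  F at 12 (w=90) → Beta
  E at 13 (w=40) → Beta
  A at 19 (w=60) → Beta
Alpha captures 440; Beta captures 190.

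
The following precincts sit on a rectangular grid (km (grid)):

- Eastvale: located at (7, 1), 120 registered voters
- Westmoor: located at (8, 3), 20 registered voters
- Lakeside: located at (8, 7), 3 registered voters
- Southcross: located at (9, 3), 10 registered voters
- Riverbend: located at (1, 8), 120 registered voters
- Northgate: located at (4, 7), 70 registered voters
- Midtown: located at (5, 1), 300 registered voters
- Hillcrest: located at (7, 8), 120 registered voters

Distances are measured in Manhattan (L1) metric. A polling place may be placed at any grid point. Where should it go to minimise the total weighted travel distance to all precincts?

(5, 1)

Manhattan distance separates: Σwᵢ(|x−xᵢ|+|y−yᵢ|) = Σwᵢ|x−xᵢ| + Σwᵢ|y−yᵢ|, so x and y are optimised independently as 1-D weighted medians.
Total weight W = 763; half = 381.5.
x-coordinate, sorted with cumulative weight:
  x=1 (Riverbend, w=120) cum 120
  x=4 (Northgate, w=70) cum 190
  x=5 (Midtown, w=300) cum 490  ← median
  x=7 (Eastvale, w=120) cum 610
  x=7 (Hillcrest, w=120) cum 730
  x=8 (Westmoor, w=20) cum 750
  x=8 (Lakeside, w=3) cum 753
  x=9 (Southcross, w=10) cum 763
⇒ x* = 5
y-coordinate, sorted with cumulative weight:
  y=1 (Eastvale, w=120) cum 120
  y=1 (Midtown, w=300) cum 420  ← median
  y=3 (Westmoor, w=20) cum 440
  y=3 (Southcross, w=10) cum 450
  y=7 (Lakeside, w=3) cum 453
  y=7 (Northgate, w=70) cum 523
  y=8 (Riverbend, w=120) cum 643
  y=8 (Hillcrest, w=120) cum 763
⇒ y* = 1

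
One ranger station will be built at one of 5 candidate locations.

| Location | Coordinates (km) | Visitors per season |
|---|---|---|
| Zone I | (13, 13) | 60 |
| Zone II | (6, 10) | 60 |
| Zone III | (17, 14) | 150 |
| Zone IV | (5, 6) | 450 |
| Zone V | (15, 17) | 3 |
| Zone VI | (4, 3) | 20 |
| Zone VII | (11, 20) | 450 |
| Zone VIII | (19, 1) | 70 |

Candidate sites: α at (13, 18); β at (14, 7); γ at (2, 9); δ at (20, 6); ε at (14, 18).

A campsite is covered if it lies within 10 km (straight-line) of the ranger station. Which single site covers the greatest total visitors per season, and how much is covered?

β, covering 790

Coverage radius r = 10 km; a point is covered iff (Δx)²+(Δy)² ≤ 10² = 100.
  α (13, 18): covers {Zone I, Zone III, Zone V, Zone VII} → 663
  β (14, 7): covers {Zone I, Zone II, Zone III, Zone IV, Zone VIII} → 790
  γ (2, 9): covers {Zone II, Zone IV, Zone VI} → 530
  δ (20, 6): covers {Zone I, Zone III, Zone VIII} → 280
  ε (14, 18): covers {Zone I, Zone III, Zone V, Zone VII} → 663
Maximum coverage at β: 790 visitors per season.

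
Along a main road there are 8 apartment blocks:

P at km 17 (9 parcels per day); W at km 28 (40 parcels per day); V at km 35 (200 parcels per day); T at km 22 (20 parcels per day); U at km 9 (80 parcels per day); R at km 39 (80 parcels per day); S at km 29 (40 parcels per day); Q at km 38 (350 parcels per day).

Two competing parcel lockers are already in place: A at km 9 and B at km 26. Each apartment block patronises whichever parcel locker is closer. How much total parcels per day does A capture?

The indifferent point is the midpoint (9+26)/2 = 17.5; apartment blocks left of it (closer to A at 9) go to A, those right go to B.
  U at 9 (w=80) → A
  P at 17 (w=9) → A
  T at 22 (w=20) → B
  W at 28 (w=40) → B
  S at 29 (w=40) → B
  V at 35 (w=200) → B
  Q at 38 (w=350) → B
  R at 39 (w=80) → B
A captures 89; B captures 730.

89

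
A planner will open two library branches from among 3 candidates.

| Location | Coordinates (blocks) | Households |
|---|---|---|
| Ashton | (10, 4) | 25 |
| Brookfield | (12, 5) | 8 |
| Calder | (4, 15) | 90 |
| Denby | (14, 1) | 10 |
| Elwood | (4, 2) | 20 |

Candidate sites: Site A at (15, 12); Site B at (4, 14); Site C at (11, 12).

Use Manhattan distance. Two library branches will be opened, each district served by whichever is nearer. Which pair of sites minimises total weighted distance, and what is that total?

{Site B, Site C}, total 759

Evaluate every pair (each demand assigned to the nearer of the two):
  {Site B, Site C}: total = 759
  {Site A, Site B}: total = 855
  {Site A, Site C}: total = 1649
Best pair: {Site B, Site C} with total 759.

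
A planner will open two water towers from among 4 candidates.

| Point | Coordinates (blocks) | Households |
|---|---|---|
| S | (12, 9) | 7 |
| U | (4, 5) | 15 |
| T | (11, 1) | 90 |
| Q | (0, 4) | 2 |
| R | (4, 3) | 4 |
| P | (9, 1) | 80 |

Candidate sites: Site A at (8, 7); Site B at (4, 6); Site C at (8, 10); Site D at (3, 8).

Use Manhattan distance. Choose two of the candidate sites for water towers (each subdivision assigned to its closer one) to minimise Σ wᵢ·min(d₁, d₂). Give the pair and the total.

Evaluate every pair (each demand assigned to the nearer of the two):
  {Site A, Site B}: total = 1451
  {Site A, Site D}: total = 1510
  {Site A, Site C}: total = 1549
  {Site B, Site C}: total = 1954
  {Site B, Site D}: total = 1989
  {Site C, Site D}: total = 2013
Best pair: {Site A, Site B} with total 1451.

{Site A, Site B}, total 1451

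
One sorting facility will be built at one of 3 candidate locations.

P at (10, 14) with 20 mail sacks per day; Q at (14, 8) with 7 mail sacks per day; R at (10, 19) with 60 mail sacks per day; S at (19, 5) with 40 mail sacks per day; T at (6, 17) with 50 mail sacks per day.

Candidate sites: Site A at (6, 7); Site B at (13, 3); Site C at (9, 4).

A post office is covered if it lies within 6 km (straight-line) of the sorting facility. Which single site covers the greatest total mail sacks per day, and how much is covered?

Coverage radius r = 6 km; a point is covered iff (Δx)²+(Δy)² ≤ 6² = 36.
  Site A (6, 7): covers {none} → 0
  Site B (13, 3): covers {Q} → 7
  Site C (9, 4): covers {none} → 0
Maximum coverage at Site B: 7 mail sacks per day.

Site B, covering 7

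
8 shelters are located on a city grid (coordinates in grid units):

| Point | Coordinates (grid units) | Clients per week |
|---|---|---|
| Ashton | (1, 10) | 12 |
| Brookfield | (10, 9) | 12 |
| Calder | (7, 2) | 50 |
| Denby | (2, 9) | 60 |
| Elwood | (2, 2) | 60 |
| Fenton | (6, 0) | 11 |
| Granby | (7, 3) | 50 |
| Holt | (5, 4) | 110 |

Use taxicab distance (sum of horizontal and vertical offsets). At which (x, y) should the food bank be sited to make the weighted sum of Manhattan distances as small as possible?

(5, 4)

Manhattan distance separates: Σwᵢ(|x−xᵢ|+|y−yᵢ|) = Σwᵢ|x−xᵢ| + Σwᵢ|y−yᵢ|, so x and y are optimised independently as 1-D weighted medians.
Total weight W = 365; half = 182.5.
x-coordinate, sorted with cumulative weight:
  x=1 (Ashton, w=12) cum 12
  x=2 (Denby, w=60) cum 72
  x=2 (Elwood, w=60) cum 132
  x=5 (Holt, w=110) cum 242  ← median
  x=6 (Fenton, w=11) cum 253
  x=7 (Calder, w=50) cum 303
  x=7 (Granby, w=50) cum 353
  x=10 (Brookfield, w=12) cum 365
⇒ x* = 5
y-coordinate, sorted with cumulative weight:
  y=0 (Fenton, w=11) cum 11
  y=2 (Calder, w=50) cum 61
  y=2 (Elwood, w=60) cum 121
  y=3 (Granby, w=50) cum 171
  y=4 (Holt, w=110) cum 281  ← median
  y=9 (Brookfield, w=12) cum 293
  y=9 (Denby, w=60) cum 353
  y=10 (Ashton, w=12) cum 365
⇒ y* = 4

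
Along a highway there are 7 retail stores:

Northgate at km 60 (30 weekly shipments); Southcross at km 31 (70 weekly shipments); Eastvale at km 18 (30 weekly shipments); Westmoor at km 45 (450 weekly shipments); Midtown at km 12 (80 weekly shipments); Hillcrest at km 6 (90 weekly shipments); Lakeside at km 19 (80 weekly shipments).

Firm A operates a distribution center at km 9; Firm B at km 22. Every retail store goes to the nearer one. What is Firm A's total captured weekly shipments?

170

The indifferent point is the midpoint (9+22)/2 = 15.5; retail stores left of it (closer to Firm A at 9) go to Firm A, those right go to Firm B.
  Hillcrest at 6 (w=90) → Firm A
  Midtown at 12 (w=80) → Firm A
  Eastvale at 18 (w=30) → Firm B
  Lakeside at 19 (w=80) → Firm B
  Southcross at 31 (w=70) → Firm B
  Westmoor at 45 (w=450) → Firm B
  Northgate at 60 (w=30) → Firm B
Firm A captures 170; Firm B captures 660.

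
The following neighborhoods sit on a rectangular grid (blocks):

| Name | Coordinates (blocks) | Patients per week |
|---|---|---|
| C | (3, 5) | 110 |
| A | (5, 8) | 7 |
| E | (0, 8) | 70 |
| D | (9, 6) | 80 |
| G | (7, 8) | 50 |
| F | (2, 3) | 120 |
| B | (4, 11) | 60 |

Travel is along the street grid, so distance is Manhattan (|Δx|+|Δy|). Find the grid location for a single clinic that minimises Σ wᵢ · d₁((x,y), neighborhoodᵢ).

Manhattan distance separates: Σwᵢ(|x−xᵢ|+|y−yᵢ|) = Σwᵢ|x−xᵢ| + Σwᵢ|y−yᵢ|, so x and y are optimised independently as 1-D weighted medians.
Total weight W = 497; half = 248.5.
x-coordinate, sorted with cumulative weight:
  x=0 (E, w=70) cum 70
  x=2 (F, w=120) cum 190
  x=3 (C, w=110) cum 300  ← median
  x=4 (B, w=60) cum 360
  x=5 (A, w=7) cum 367
  x=7 (G, w=50) cum 417
  x=9 (D, w=80) cum 497
⇒ x* = 3
y-coordinate, sorted with cumulative weight:
  y=3 (F, w=120) cum 120
  y=5 (C, w=110) cum 230
  y=6 (D, w=80) cum 310  ← median
  y=8 (A, w=7) cum 317
  y=8 (E, w=70) cum 387
  y=8 (G, w=50) cum 437
  y=11 (B, w=60) cum 497
⇒ y* = 6

(3, 6)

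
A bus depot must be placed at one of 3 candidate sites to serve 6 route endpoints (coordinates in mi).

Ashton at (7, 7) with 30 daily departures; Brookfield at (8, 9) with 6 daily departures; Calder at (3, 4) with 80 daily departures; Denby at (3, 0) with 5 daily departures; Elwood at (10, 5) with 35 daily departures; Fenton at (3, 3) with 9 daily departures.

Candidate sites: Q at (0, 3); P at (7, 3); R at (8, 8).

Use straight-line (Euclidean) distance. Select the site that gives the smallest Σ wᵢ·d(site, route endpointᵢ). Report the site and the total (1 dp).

P, total 673.5 mi

Total weighted distance at each candidate:
  Q (0, 3): total = 960.0
  P (7, 3): total = 673.5
  R (8, 8): total = 797.7
Minimum is at P with total 673.5 mi.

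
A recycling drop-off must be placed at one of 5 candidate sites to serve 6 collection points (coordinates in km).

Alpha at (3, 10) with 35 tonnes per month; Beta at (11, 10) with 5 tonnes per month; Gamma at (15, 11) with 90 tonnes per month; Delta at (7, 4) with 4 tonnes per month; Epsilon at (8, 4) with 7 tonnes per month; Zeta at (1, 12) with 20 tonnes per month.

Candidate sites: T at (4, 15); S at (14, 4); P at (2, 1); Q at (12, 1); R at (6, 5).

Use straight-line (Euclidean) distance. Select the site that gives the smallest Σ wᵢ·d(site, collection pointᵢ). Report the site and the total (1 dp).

R, total 1406.3 km

Total weighted distance at each candidate:
  T (4, 15): total = 1487.3
  S (14, 4): total = 1483.8
  P (2, 1): total = 2147.9
  Q (12, 1): total = 1799.8
  R (6, 5): total = 1406.3
Minimum is at R with total 1406.3 km.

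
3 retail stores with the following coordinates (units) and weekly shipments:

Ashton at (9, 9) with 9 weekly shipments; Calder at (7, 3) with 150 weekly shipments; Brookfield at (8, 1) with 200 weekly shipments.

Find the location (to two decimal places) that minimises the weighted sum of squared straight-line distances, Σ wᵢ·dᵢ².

The minimiser of Σwᵢ‖p−pᵢ‖² is the weighted centroid p* = (Σwᵢpᵢ)/(Σwᵢ).
Σwᵢ = 359.
Σwᵢxᵢ = 9·9 + 150·7 + 200·8 = 2731.
Σwᵢyᵢ = 9·9 + 150·3 + 200·1 = 731.
x* = 2731/359 = 7.61, y* = 731/359 = 2.04.

(7.61, 2.04)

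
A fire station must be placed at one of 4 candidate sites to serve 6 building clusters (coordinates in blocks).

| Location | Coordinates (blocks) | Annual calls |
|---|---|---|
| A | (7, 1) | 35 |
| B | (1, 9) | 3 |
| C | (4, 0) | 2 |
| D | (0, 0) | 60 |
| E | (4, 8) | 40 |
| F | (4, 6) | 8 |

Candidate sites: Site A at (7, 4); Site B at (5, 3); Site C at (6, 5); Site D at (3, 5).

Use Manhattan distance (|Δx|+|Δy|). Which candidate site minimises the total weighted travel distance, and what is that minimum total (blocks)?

Site B, total 930 blocks

Total weighted distance at each candidate:
  Site A (7, 4): total = 1132
  Site B (5, 3): total = 930
  Site C (6, 5): total = 1100
  Site D (3, 5): total = 966
Minimum is at Site B with total 930 blocks.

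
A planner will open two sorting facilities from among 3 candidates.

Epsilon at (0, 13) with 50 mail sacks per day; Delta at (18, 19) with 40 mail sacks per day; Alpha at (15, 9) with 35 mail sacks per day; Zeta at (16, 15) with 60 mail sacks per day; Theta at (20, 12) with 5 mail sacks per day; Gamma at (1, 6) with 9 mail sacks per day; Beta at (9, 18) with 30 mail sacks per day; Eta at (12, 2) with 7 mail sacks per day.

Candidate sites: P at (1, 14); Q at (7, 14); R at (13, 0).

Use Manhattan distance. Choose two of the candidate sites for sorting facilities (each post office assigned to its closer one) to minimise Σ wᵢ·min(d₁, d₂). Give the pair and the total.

{P, Q}, total 2241

Evaluate every pair (each demand assigned to the nearer of the two):
  {P, Q}: total = 2241
  {Q, R}: total = 2427
  {P, R}: total = 2873
Best pair: {P, Q} with total 2241.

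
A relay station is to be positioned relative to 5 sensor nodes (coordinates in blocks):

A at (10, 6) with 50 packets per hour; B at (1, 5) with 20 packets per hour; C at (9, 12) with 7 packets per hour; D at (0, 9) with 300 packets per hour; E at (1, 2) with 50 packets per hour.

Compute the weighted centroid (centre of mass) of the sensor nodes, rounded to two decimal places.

The minimiser of Σwᵢ‖p−pᵢ‖² is the weighted centroid p* = (Σwᵢpᵢ)/(Σwᵢ).
Σwᵢ = 427.
Σwᵢxᵢ = 50·10 + 20·1 + 7·9 + 300·0 + 50·1 = 633.
Σwᵢyᵢ = 50·6 + 20·5 + 7·12 + 300·9 + 50·2 = 3284.
x* = 633/427 = 1.48, y* = 3284/427 = 7.69.

(1.48, 7.69)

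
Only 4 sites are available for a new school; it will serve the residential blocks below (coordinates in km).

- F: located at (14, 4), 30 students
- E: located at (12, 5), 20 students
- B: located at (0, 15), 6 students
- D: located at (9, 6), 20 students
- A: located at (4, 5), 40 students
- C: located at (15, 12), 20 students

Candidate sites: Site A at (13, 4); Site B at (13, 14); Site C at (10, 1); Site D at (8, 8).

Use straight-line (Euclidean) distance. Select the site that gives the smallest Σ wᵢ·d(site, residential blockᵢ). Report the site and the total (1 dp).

Total weighted distance at each candidate:
  Site A (13, 4): total = 777.0
  Site B (13, 14): total = 1305.4
  Site C (10, 1): total = 974.8
  Site D (8, 8): total = 786.1
Minimum is at Site A with total 777.0 km.

Site A, total 777.0 km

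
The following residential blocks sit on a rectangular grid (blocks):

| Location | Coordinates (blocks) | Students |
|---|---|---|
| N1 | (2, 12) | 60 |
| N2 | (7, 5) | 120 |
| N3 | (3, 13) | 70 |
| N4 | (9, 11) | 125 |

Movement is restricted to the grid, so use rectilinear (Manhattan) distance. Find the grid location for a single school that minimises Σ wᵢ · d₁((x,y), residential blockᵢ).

Manhattan distance separates: Σwᵢ(|x−xᵢ|+|y−yᵢ|) = Σwᵢ|x−xᵢ| + Σwᵢ|y−yᵢ|, so x and y are optimised independently as 1-D weighted medians.
Total weight W = 375; half = 187.5.
x-coordinate, sorted with cumulative weight:
  x=2 (N1, w=60) cum 60
  x=3 (N3, w=70) cum 130
  x=7 (N2, w=120) cum 250  ← median
  x=9 (N4, w=125) cum 375
⇒ x* = 7
y-coordinate, sorted with cumulative weight:
  y=5 (N2, w=120) cum 120
  y=11 (N4, w=125) cum 245  ← median
  y=12 (N1, w=60) cum 305
  y=13 (N3, w=70) cum 375
⇒ y* = 11

(7, 11)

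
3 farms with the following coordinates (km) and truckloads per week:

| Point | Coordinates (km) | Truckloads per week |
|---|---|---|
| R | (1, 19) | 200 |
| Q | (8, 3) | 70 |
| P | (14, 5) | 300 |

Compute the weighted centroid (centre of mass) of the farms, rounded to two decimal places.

(8.70, 9.67)

The minimiser of Σwᵢ‖p−pᵢ‖² is the weighted centroid p* = (Σwᵢpᵢ)/(Σwᵢ).
Σwᵢ = 570.
Σwᵢxᵢ = 200·1 + 70·8 + 300·14 = 4960.
Σwᵢyᵢ = 200·19 + 70·3 + 300·5 = 5510.
x* = 4960/570 = 8.70, y* = 5510/570 = 9.67.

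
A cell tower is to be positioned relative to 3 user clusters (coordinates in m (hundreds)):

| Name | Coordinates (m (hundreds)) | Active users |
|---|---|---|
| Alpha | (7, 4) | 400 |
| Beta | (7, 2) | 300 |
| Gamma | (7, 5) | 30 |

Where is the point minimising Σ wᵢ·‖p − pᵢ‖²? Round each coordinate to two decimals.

(7.00, 3.22)

The minimiser of Σwᵢ‖p−pᵢ‖² is the weighted centroid p* = (Σwᵢpᵢ)/(Σwᵢ).
Σwᵢ = 730.
Σwᵢxᵢ = 400·7 + 300·7 + 30·7 = 5110.
Σwᵢyᵢ = 400·4 + 300·2 + 30·5 = 2350.
x* = 5110/730 = 7.00, y* = 2350/730 = 3.22.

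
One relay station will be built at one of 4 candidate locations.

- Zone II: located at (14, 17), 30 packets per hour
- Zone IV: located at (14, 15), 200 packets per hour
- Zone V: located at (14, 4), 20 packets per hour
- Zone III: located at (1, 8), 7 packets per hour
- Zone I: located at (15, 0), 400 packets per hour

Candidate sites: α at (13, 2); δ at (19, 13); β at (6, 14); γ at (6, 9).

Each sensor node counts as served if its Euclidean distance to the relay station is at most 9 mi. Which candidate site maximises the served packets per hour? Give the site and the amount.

α, covering 420

Coverage radius r = 9 mi; a point is covered iff (Δx)²+(Δy)² ≤ 9² = 81.
  α (13, 2): covers {Zone V, Zone I} → 420
  δ (19, 13): covers {Zone II, Zone IV} → 230
  β (6, 14): covers {Zone II, Zone IV, Zone III} → 237
  γ (6, 9): covers {Zone III} → 7
Maximum coverage at α: 420 packets per hour.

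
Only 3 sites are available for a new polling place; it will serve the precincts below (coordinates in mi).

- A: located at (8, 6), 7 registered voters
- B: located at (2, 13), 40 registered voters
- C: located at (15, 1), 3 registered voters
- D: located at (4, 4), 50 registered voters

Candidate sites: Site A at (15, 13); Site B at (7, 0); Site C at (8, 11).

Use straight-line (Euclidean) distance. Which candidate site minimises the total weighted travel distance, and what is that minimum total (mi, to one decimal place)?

Total weighted distance at each candidate:
  Site A (15, 13): total = 1335.9
  Site B (7, 0): total = 873.9
  Site C (8, 11): total = 727.7
Minimum is at Site C with total 727.7 mi.

Site C, total 727.7 mi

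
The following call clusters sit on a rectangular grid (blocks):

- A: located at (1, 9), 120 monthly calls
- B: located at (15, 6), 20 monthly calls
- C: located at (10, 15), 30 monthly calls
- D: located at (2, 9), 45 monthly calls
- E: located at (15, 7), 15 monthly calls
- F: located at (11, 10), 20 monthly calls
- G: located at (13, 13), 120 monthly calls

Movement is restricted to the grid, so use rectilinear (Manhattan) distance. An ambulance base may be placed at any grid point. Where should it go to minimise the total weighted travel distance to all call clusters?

(10, 9)

Manhattan distance separates: Σwᵢ(|x−xᵢ|+|y−yᵢ|) = Σwᵢ|x−xᵢ| + Σwᵢ|y−yᵢ|, so x and y are optimised independently as 1-D weighted medians.
Total weight W = 370; half = 185.
x-coordinate, sorted with cumulative weight:
  x=1 (A, w=120) cum 120
  x=2 (D, w=45) cum 165
  x=10 (C, w=30) cum 195  ← median
  x=11 (F, w=20) cum 215
  x=13 (G, w=120) cum 335
  x=15 (B, w=20) cum 355
  x=15 (E, w=15) cum 370
⇒ x* = 10
y-coordinate, sorted with cumulative weight:
  y=6 (B, w=20) cum 20
  y=7 (E, w=15) cum 35
  y=9 (A, w=120) cum 155
  y=9 (D, w=45) cum 200  ← median
  y=10 (F, w=20) cum 220
  y=13 (G, w=120) cum 340
  y=15 (C, w=30) cum 370
⇒ y* = 9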